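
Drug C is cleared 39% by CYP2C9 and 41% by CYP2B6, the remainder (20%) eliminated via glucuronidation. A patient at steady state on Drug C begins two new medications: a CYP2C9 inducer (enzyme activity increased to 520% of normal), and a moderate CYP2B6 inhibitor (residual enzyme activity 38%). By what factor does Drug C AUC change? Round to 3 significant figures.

0.419

The CYP2C9 pathway (39% of clearance) rises to 5.2× activity: 0.39 × 5.2 = 2.028.
The CYP2B6 pathway (41% of clearance) is reduced to 0.38× activity: 0.41 × 0.38 = 0.1558.
Non-CYP routes (20%) are unchanged.
CL_new/CL_old = 2.028 + 0.1558 + 0.2 = 2.3838.
Because AUC varies inversely with clearance, the combined effect is 1 / 2.3838 = 0.419.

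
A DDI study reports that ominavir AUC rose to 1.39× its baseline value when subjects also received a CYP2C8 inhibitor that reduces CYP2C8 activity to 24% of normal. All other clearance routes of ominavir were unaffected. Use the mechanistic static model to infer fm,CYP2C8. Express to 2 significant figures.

0.37

CL'/CL = 1 / 1.39 = 0.7194
0.24·fm + (1 − fm) = 0.7194
fm = (0.7194 − 1) / (0.24 − 1) = 0.37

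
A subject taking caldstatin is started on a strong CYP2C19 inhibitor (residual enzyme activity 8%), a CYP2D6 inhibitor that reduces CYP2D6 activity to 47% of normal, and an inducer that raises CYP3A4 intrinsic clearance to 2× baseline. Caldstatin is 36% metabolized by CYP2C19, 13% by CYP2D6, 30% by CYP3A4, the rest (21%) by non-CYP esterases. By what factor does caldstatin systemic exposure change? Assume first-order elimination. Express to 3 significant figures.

1.11

CYP2C19: 0.36 × 0.08 = 0.0288
CYP2D6: 0.13 × 0.47 = 0.0611
CYP3A4: 0.3 × 2 = 0.6
Other: 0.21 (unchanged)
New clearance relative to baseline: 0.0288 + 0.0611 + 0.6 + 0.21 = 0.8999.
Net systemic exposure ratio = 1 / 0.8999 = 1.11.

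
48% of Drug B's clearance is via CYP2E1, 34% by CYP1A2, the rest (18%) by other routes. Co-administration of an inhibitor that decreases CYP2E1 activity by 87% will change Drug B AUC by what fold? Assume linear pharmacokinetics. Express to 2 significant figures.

1.7

The CYP2E1 pathway (48% of clearance) falls to 0.13× activity: 0.48 × 0.13 = 0.0624.
CYP1A2 (34%) and the residual 18% are unaffected.
Relative clearance = 0.0624 + 0.34 + 0.18 = 0.5824.
AUC is inversely proportional to clearance, so the fold-change is 1 / 0.5824 = 1.7.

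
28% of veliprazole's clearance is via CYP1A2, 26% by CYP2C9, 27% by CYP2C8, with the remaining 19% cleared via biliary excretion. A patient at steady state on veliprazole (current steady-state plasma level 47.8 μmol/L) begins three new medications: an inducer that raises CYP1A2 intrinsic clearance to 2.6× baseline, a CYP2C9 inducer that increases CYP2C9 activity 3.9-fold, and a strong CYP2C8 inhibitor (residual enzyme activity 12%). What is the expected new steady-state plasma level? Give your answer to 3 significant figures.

The CYP1A2 pathway (28% of clearance) increases to 2.6× activity: 0.28 × 2.6 = 0.728.
The CYP2C9 pathway (26% of clearance) rises to 3.9× activity: 0.26 × 3.9 = 1.014.
The CYP2C8 pathway (27% of clearance) is reduced to 0.12× activity: 0.27 × 0.12 = 0.0324.
The remaining 19% of clearance is unaffected.
New clearance relative to baseline: 0.728 + 1.014 + 0.0324 + 0.19 = 1.9644.
Steady-state plasma level ∝ 1/CL: new value = 47.8 / 1.9644 = 24.3 μmol/L.

24.3 μmol/L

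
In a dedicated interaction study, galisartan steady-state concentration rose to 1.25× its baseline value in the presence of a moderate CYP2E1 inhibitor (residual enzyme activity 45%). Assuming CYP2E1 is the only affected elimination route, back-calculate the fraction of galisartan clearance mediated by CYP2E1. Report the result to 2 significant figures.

Let fm be the CYP2E1 fraction. New clearance relative to baseline = fm × 0.45 + (1 − fm).
Steady-state concentration ratio = 1 / (new CL fraction), so new CL fraction = 1 / 1.25 = 0.8.
fm × 0.45 + 1 − fm = 0.8  ⇒  fm × (0.45 − 1) = −0.2  ⇒  fm = 0.36.

0.36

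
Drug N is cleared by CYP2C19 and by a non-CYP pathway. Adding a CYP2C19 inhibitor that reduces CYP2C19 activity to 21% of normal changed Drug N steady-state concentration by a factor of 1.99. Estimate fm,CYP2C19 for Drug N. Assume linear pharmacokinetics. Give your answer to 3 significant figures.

Call the CYP2C19 fraction fm. After the interaction, CL_new/CL_old = fm × 0.21 + (1 − fm).
Steady-state concentration ratio = 1 / (new CL fraction), so new CL fraction = 1 / 1.99 = 0.5025.
fm × 0.21 + 1 − fm = 0.5025  ⇒  fm × (0.21 − 1) = −0.4975  ⇒  fm = 0.630.

0.630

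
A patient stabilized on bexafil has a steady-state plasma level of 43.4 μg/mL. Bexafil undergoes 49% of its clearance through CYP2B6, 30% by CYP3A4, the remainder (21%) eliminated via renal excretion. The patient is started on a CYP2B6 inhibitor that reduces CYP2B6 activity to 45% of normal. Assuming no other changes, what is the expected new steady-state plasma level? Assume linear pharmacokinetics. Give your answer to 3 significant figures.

59.4 μg/mL

The CYP2B6 pathway (49% of clearance) is reduced to 0.45× activity: 0.49 × 0.45 = 0.2205.
CYP3A4 (30%) and the residual 21% are unaffected.
New clearance relative to baseline: 0.2205 + 0.3 + 0.21 = 0.7305.
Steady-state plasma level ∝ 1/CL, so new value = 43.4 / 0.7305 = 59.4 μg/mL.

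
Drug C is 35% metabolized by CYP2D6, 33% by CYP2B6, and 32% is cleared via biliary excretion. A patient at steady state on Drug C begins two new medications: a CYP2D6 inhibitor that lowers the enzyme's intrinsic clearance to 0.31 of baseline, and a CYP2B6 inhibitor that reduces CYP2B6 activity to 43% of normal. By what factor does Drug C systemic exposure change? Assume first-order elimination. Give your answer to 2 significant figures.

The CYP2D6 pathway (35% of clearance) drops to 0.31× activity: 0.35 × 0.31 = 0.1085.
The CYP2B6 pathway (33% of clearance) drops to 0.43× activity: 0.33 × 0.43 = 0.1419.
Non-CYP routes (32%) are unchanged.
CL_new/CL_old = 0.1085 + 0.1419 + 0.32 = 0.5704.
Net systemic exposure ratio = 1 / 0.5704 = 1.8.

1.8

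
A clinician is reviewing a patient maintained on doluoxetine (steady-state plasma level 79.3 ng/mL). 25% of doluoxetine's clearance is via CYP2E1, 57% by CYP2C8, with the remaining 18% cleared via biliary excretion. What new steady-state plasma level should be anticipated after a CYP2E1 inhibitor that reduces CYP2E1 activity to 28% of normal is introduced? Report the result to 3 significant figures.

96.7 ng/mL

The CYP2E1 pathway (25% of clearance) falls to 0.28× activity: 0.25 × 0.28 = 0.07.
CYP2C8 (57%) and the residual 18% are unaffected.
CL_new/CL_old = 0.07 + 0.57 + 0.18 = 0.82.
New steady-state plasma level = baseline ÷ relative clearance = 79.3 / 0.82 = 96.7 ng/mL.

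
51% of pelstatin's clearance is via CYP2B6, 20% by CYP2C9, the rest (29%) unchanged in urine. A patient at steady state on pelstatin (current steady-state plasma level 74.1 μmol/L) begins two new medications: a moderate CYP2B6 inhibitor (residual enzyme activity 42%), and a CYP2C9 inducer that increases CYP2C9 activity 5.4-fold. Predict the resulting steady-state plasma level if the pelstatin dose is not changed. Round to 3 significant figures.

CYP2B6: 0.51 × 0.42 = 0.2142
CYP2C9: 0.2 × 5.4 = 1.08
Other: 0.29 (unchanged)
New clearance relative to baseline: 0.2142 + 1.08 + 0.29 = 1.5842.
Steady-state plasma level ∝ 1/CL: new value = 74.1 / 1.5842 = 46.8 μmol/L.

46.8 μmol/L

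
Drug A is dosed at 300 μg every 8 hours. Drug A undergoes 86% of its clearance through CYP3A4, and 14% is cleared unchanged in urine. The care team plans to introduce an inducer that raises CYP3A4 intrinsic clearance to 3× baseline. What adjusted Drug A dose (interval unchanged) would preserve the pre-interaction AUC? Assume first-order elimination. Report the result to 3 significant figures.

The CYP3A4 pathway (86% of clearance) is boosted to 3× activity: 0.86 × 3 = 2.58.
The remaining 14% of clearance is unaffected.
CL_new/CL_old = 2.58 + 0.14 = 2.72.
To maintain the same steady-state level, dose must scale with clearance: new dose = 300 × 2.72 = 816 μg.

816 μg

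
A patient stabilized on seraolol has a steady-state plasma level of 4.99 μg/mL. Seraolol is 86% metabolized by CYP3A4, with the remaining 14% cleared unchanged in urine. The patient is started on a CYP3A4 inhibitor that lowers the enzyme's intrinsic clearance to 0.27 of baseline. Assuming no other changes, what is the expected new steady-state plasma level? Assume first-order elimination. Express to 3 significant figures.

CYP3A4: 0.86 × 0.27 = 0.2322
Other: 0.14 (unchanged)
Relative clearance = 0.2322 + 0.14 = 0.3722.
New steady-state plasma level = baseline ÷ relative clearance = 4.99 / 0.3722 = 13.4 μg/mL.

13.4 μg/mL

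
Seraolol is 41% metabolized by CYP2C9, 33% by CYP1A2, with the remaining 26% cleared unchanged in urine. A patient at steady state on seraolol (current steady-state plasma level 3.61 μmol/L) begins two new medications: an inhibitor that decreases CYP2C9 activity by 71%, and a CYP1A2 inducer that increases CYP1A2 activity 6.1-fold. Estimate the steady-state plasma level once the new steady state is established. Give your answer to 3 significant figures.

1.51 μmol/L

CYP2C9: 0.41 × 0.29 = 0.1189
CYP1A2: 0.33 × 6.1 = 2.013
Other: 0.26 (unchanged)
CL_new/CL_old = 0.1189 + 2.013 + 0.26 = 2.3919.
Dividing the baseline by the relative clearance: 3.61 / 2.3919 = 1.51 μmol/L.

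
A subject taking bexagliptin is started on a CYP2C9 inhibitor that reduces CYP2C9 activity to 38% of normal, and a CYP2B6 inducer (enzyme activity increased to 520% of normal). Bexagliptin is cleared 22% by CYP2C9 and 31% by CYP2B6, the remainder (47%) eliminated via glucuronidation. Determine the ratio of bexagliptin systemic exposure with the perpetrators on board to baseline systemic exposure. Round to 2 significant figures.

0.46

The CYP2C9 pathway (22% of clearance) falls to 0.38× activity: 0.22 × 0.38 = 0.0836.
The CYP2B6 pathway (31% of clearance) is boosted to 5.2× activity: 0.31 × 5.2 = 1.612.
Non-CYP routes (47%) are unchanged.
Relative clearance = 0.0836 + 1.612 + 0.47 = 2.1656.
Net systemic exposure ratio = 1 / 2.1656 = 0.46.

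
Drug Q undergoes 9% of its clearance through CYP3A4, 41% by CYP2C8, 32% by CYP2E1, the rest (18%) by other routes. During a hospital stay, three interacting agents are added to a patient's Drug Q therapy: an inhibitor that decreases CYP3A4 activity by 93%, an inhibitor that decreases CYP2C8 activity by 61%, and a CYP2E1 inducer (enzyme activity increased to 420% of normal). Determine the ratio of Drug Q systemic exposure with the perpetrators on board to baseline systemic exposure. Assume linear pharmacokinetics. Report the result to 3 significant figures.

0.592

The CYP3A4 pathway (9% of clearance) falls to 0.07× activity: 0.09 × 0.07 = 0.0063.
The CYP2C8 pathway (41% of clearance) is reduced to 0.39× activity: 0.41 × 0.39 = 0.1599.
The CYP2E1 pathway (32% of clearance) is boosted to 4.2× activity: 0.32 × 4.2 = 1.344.
Non-CYP routes (18%) are unchanged.
CL_new/CL_old = 0.0063 + 0.1599 + 1.344 + 0.18 = 1.6902.
Systemic exposure ∝ 1/CL: fold-change = 1 / 1.6902 = 0.592.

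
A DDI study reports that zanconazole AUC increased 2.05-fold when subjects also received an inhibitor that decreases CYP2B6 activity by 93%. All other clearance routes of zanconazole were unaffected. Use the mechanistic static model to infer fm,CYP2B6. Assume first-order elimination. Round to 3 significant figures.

CL'/CL = 1 / 2.05 = 0.4878
0.07·fm + (1 − fm) = 0.4878
fm = (0.4878 − 1) / (0.07 − 1) = 0.551

0.551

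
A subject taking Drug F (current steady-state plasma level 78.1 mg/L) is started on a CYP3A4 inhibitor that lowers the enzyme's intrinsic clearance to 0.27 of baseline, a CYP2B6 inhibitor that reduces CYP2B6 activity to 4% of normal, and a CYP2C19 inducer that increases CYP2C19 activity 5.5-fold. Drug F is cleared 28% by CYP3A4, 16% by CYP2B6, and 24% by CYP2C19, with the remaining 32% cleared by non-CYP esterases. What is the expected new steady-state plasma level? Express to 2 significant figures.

45 mg/L

The CYP3A4 pathway (28% of clearance) drops to 0.27× activity: 0.28 × 0.27 = 0.0756.
The CYP2B6 pathway (16% of clearance) is reduced to 0.04× activity: 0.16 × 0.04 = 0.0064.
The CYP2C19 pathway (24% of clearance) increases to 5.5× activity: 0.24 × 5.5 = 1.32.
Non-CYP routes (32%) are unchanged.
New clearance relative to baseline: 0.0756 + 0.0064 + 1.32 + 0.32 = 1.722.
New steady-state plasma level = 78.1 / 1.722 = 45 mg/L (concentration scales inversely with clearance).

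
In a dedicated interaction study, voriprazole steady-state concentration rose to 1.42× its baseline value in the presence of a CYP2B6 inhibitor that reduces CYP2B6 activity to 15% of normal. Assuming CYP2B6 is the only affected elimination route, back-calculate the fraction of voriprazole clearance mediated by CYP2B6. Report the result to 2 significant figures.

0.35

CL'/CL = 1 / 1.42 = 0.7042
0.15·fm + (1 − fm) = 0.7042
fm = (0.7042 − 1) / (0.15 − 1) = 0.35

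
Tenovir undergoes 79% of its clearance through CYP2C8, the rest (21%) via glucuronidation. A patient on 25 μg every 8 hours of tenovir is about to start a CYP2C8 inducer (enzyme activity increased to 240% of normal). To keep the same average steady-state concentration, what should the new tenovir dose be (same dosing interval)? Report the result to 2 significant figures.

53 μg

The CYP2C8 pathway (79% of clearance) rises to 2.4× activity: 0.79 × 2.4 = 1.896.
Non-CYP routes (21%) are unchanged.
CL_new/CL_old = 1.896 + 0.21 = 2.106.
To maintain the same steady-state level, dose must scale with clearance: new dose = 25 × 2.106 = 53 μg.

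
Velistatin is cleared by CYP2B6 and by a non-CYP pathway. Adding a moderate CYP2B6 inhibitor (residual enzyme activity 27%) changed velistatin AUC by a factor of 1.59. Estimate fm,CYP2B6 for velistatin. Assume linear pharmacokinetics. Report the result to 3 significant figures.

0.508

Let fm be the CYP2B6 fraction. New clearance relative to baseline = fm × 0.27 + (1 − fm).
AUC ratio = 1 / (new CL fraction), so new CL fraction = 1 / 1.59 = 0.6289.
fm × 0.27 + 1 − fm = 0.6289  ⇒  fm × (0.27 − 1) = −0.3711  ⇒  fm = 0.508.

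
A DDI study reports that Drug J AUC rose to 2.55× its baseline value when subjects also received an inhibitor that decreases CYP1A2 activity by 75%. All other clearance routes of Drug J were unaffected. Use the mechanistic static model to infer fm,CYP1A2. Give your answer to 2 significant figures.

0.81

Let fm be the CYP1A2 fraction. New clearance relative to baseline = fm × 0.25 + (1 − fm).
AUC ratio = 1 / (new CL fraction), so new CL fraction = 1 / 2.55 = 0.3922.
fm × 0.25 + 1 − fm = 0.3922  ⇒  fm × (0.25 − 1) = −0.6078  ⇒  fm = 0.81.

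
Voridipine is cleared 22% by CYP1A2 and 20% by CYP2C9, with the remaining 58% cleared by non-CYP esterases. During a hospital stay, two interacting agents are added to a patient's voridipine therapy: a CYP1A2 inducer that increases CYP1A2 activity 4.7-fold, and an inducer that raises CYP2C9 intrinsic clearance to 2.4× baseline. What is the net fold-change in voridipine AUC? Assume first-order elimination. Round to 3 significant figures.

The CYP1A2 pathway (22% of clearance) rises to 4.7× activity: 0.22 × 4.7 = 1.034.
The CYP2C9 pathway (20% of clearance) is boosted to 2.4× activity: 0.2 × 2.4 = 0.48.
The remaining 58% of clearance is unaffected.
New clearance relative to baseline: 1.034 + 0.48 + 0.58 = 2.094.
Because AUC varies inversely with clearance, the combined effect is 1 / 2.094 = 0.478.

0.478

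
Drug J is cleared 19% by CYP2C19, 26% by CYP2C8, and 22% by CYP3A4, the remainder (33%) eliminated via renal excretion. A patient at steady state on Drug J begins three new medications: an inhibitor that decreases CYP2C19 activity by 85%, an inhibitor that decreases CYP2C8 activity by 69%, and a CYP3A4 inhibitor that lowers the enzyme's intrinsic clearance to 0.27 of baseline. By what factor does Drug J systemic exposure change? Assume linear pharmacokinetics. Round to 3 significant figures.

2.01

The CYP2C19 pathway (19% of clearance) drops to 0.15× activity: 0.19 × 0.15 = 0.0285.
The CYP2C8 pathway (26% of clearance) is reduced to 0.31× activity: 0.26 × 0.31 = 0.0806.
The CYP3A4 pathway (22% of clearance) falls to 0.27× activity: 0.22 × 0.27 = 0.0594.
The remaining 33% of clearance is unaffected.
New clearance relative to baseline: 0.0285 + 0.0806 + 0.0594 + 0.33 = 0.4985.
Net systemic exposure ratio = 1 / 0.4985 = 2.01.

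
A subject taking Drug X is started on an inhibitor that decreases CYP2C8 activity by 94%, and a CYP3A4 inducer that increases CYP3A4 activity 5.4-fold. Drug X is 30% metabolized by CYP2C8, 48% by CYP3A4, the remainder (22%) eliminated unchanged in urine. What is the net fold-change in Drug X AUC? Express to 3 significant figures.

CYP2C8: 0.3 × 0.06 = 0.018
CYP3A4: 0.48 × 5.4 = 2.592
Other: 0.22 (unchanged)
New clearance relative to baseline: 0.018 + 2.592 + 0.22 = 2.83.
Because AUC varies inversely with clearance, the combined effect is 1 / 2.83 = 0.353.

0.353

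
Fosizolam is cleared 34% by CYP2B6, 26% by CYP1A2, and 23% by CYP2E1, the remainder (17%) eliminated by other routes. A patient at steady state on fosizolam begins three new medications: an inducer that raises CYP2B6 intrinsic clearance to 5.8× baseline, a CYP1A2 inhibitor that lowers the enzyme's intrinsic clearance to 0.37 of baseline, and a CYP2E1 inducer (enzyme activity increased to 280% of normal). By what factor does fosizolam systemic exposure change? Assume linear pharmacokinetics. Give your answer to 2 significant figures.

The CYP2B6 pathway (34% of clearance) is boosted to 5.8× activity: 0.34 × 5.8 = 1.972.
The CYP1A2 pathway (26% of clearance) falls to 0.37× activity: 0.26 × 0.37 = 0.0962.
The CYP2E1 pathway (23% of clearance) rises to 2.8× activity: 0.23 × 2.8 = 0.644.
Non-CYP routes (17%) are unchanged.
Relative clearance = 1.972 + 0.0962 + 0.644 + 0.17 = 2.8822.
Because systemic exposure varies inversely with clearance, the combined effect is 1 / 2.8822 = 0.35.

0.35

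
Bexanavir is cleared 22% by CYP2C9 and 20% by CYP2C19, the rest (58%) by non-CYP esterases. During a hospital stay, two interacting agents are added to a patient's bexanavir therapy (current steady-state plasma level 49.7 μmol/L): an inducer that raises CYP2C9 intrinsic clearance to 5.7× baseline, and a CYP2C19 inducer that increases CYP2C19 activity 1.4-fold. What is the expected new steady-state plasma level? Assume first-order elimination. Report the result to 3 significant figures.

The CYP2C9 pathway (22% of clearance) increases to 5.7× activity: 0.22 × 5.7 = 1.254.
The CYP2C19 pathway (20% of clearance) is boosted to 1.4× activity: 0.2 × 1.4 = 0.28.
Non-CYP routes (58%) are unchanged.
CL_new/CL_old = 1.254 + 0.28 + 0.58 = 2.114.
Steady-state plasma level ∝ 1/CL: new value = 49.7 / 2.114 = 23.5 μmol/L.

23.5 μmol/L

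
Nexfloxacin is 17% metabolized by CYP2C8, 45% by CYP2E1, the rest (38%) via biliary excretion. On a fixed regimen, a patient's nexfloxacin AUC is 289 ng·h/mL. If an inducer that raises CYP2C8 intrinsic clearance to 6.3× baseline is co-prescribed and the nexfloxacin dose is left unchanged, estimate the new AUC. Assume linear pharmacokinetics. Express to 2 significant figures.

1.5 × 10² ng·h/mL

The CYP2C8 pathway (17% of clearance) rises to 6.3× activity: 0.17 × 6.3 = 1.071.
CYP2E1 (45%) and the residual 38% are unaffected.
Relative clearance = 1.071 + 0.45 + 0.38 = 1.901.
AUC ∝ 1/CL, so new value = 289 / 1.901 = 1.5 × 10² ng·h/mL.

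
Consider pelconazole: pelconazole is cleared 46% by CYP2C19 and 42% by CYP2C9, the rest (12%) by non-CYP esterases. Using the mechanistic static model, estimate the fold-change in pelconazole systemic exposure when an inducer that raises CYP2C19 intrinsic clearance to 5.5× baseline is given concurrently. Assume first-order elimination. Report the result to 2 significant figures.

CYP2C19: 0.46 × 5.5 = 2.53
CYP2C9: 0.42 (unchanged)
Other: 0.12 (unchanged)
CL_new/CL_old = 2.53 + 0.42 + 0.12 = 3.07.
Systemic exposure is inversely proportional to clearance, so the fold-change is 1 / 3.07 = 0.33.

0.33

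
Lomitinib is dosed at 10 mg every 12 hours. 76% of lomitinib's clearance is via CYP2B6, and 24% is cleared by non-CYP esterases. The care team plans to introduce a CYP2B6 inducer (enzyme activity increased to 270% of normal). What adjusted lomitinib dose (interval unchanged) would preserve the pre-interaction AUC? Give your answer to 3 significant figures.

22.9 mg

The CYP2B6 pathway (76% of clearance) rises to 2.7× activity: 0.76 × 2.7 = 2.052.
Non-CYP routes (24%) are unchanged.
New clearance relative to baseline: 2.052 + 0.24 = 2.292.
Css,avg = (dose rate)/CL, so holding Css fixed requires dose ∝ CL: 10 × 2.292 = 22.9 mg.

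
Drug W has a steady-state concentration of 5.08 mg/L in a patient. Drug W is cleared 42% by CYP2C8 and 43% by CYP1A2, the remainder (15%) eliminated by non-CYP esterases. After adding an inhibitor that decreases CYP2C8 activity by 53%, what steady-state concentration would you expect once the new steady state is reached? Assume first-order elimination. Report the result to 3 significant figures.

6.53 mg/L

The CYP2C8 pathway (42% of clearance) is reduced to 0.47× activity: 0.42 × 0.47 = 0.1974.
CYP1A2 (43%) and the residual 15% are unaffected.
Relative clearance = 0.1974 + 0.43 + 0.15 = 0.7774.
Steady-state concentration ∝ 1/CL, so new value = 5.08 / 0.7774 = 6.53 mg/L.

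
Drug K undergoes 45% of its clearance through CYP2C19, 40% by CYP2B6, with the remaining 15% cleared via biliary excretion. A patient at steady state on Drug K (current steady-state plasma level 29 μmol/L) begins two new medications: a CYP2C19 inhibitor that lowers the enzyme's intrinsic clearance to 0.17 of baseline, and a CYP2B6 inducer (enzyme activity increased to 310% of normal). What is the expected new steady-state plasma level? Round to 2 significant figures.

20 μmol/L

CYP2C19: 0.45 × 0.17 = 0.0765
CYP2B6: 0.4 × 3.1 = 1.24
Other: 0.15 (unchanged)
CL_new/CL_old = 0.0765 + 1.24 + 0.15 = 1.4665.
Steady-state plasma level ∝ 1/CL: new value = 29 / 1.4665 = 20 μmol/L.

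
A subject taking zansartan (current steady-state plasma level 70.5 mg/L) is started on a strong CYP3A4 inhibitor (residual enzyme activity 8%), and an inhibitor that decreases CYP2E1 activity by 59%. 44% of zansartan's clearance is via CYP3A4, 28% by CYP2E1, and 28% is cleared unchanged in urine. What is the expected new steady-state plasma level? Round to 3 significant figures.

164 mg/L

CYP3A4: 0.44 × 0.08 = 0.0352
CYP2E1: 0.28 × 0.41 = 0.1148
Other: 0.28 (unchanged)
Relative clearance = 0.0352 + 0.1148 + 0.28 = 0.43.
Steady-state plasma level ∝ 1/CL: new value = 70.5 / 0.43 = 164 mg/L.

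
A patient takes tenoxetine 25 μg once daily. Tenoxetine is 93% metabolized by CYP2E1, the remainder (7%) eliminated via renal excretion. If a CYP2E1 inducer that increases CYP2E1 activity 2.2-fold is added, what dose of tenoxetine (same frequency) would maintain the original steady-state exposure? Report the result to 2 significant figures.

The CYP2E1 pathway (93% of clearance) is boosted to 2.2× activity: 0.93 × 2.2 = 2.046.
Non-CYP routes (7%) are unchanged.
New clearance relative to baseline: 2.046 + 0.07 = 2.116.
Exposure is unchanged when dose changes in proportion to clearance. New dose = 25 μg × 2.116 = 53 μg.

53 μg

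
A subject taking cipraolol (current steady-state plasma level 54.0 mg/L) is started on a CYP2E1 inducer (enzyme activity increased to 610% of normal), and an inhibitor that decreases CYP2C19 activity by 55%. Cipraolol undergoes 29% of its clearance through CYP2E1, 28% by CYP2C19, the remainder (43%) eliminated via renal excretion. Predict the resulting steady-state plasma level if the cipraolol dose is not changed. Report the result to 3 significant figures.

The CYP2E1 pathway (29% of clearance) is boosted to 6.1× activity: 0.29 × 6.1 = 1.769.
The CYP2C19 pathway (28% of clearance) drops to 0.45× activity: 0.28 × 0.45 = 0.126.
The remaining 43% of clearance is unaffected.
Relative clearance = 1.769 + 0.126 + 0.43 = 2.325.
Steady-state plasma level ∝ 1/CL: new value = 54.0 / 2.325 = 23.2 mg/L.

23.2 mg/L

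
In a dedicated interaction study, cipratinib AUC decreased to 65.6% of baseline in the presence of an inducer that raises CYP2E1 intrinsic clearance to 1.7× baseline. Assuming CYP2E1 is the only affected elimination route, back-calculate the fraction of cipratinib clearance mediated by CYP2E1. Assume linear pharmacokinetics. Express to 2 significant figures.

Let fm be the CYP2E1 fraction. New clearance relative to baseline = fm × 1.7 + (1 − fm).
AUC ratio = 1 / (new CL fraction), so new CL fraction = 1 / 0.656 = 1.524.
fm × 1.7 + 1 − fm = 1.524  ⇒  fm × (1.7 − 1) = 0.5244  ⇒  fm = 0.75.

0.75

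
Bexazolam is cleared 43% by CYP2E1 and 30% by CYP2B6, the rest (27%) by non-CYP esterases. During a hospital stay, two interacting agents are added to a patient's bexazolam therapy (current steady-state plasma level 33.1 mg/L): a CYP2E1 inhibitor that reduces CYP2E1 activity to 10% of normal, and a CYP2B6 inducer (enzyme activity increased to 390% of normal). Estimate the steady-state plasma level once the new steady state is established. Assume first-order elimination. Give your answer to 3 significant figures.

22.3 mg/L

CYP2E1: 0.43 × 0.1 = 0.043
CYP2B6: 0.3 × 3.9 = 1.17
Other: 0.27 (unchanged)
Relative clearance = 0.043 + 1.17 + 0.27 = 1.483.
Steady-state plasma level ∝ 1/CL: new value = 33.1 / 1.483 = 22.3 mg/L.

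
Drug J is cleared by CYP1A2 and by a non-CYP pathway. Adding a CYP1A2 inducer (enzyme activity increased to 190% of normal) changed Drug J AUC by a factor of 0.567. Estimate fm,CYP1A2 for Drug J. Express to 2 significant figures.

0.85

Let x = fm,CYP1A2. Because AUC ∝ 1/CL, relative clearance rose to 1/0.567 = 1.764.
Only the CYP1A2 route changed, so 1.764 = x·1.9 + (1 − x), giving x = 0.85.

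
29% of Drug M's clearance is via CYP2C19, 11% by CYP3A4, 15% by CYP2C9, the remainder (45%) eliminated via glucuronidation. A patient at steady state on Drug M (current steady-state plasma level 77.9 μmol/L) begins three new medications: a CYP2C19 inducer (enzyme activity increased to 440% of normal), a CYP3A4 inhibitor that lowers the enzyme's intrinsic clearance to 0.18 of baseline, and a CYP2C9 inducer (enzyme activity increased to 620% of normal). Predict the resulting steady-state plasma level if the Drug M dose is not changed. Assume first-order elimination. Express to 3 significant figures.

The CYP2C19 pathway (29% of clearance) rises to 4.4× activity: 0.29 × 4.4 = 1.276.
The CYP3A4 pathway (11% of clearance) falls to 0.18× activity: 0.11 × 0.18 = 0.0198.
The CYP2C9 pathway (15% of clearance) increases to 6.2× activity: 0.15 × 6.2 = 0.93.
Non-CYP routes (45%) are unchanged.
New clearance relative to baseline: 1.276 + 0.0198 + 0.93 + 0.45 = 2.6758.
New steady-state plasma level = 77.9 / 2.6758 = 29.1 μmol/L (concentration scales inversely with clearance).

29.1 μmol/L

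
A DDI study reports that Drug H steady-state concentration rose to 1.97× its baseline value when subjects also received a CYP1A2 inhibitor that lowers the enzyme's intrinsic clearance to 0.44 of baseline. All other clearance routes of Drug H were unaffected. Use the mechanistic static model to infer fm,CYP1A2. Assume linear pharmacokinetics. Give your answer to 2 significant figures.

0.88

Write x for the fraction cleared via CYP1A2. The observed steady-state concentration change means clearance fell to 1/1.97 = 0.5076 of baseline.
Only the CYP1A2 route changed, so 0.5076 = x·0.44 + (1 − x), giving x = 0.88.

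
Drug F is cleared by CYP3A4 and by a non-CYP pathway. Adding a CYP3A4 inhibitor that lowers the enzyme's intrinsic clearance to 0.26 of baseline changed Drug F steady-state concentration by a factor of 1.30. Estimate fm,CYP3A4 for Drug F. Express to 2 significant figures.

Call the CYP3A4 fraction fm. After the interaction, CL_new/CL_old = fm × 0.26 + (1 − fm).
Steady-state concentration ratio = 1 / (new CL fraction), so new CL fraction = 1 / 1.30 = 0.7692.
fm × 0.26 + 1 − fm = 0.7692  ⇒  fm × (0.26 − 1) = −0.2308  ⇒  fm = 0.31.

0.31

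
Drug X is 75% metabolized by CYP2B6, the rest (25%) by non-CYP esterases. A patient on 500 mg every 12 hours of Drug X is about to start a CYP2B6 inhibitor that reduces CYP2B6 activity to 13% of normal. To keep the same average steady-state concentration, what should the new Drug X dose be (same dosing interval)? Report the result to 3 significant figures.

The CYP2B6 pathway (75% of clearance) is reduced to 0.13× activity: 0.75 × 0.13 = 0.0975.
The remaining 25% of clearance is unaffected.
CL_new/CL_old = 0.0975 + 0.25 = 0.3475.
To maintain the same steady-state level, dose must scale with clearance: new dose = 500 × 0.3475 = 174 mg.

174 mg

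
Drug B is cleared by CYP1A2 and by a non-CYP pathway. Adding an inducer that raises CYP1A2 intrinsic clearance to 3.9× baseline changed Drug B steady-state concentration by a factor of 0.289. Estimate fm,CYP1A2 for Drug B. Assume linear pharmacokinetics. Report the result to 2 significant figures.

0.85

CL'/CL = 1 / 0.289 = 3.46
3.9·fm + (1 − fm) = 3.46
fm = (3.46 − 1) / (3.9 − 1) = 0.85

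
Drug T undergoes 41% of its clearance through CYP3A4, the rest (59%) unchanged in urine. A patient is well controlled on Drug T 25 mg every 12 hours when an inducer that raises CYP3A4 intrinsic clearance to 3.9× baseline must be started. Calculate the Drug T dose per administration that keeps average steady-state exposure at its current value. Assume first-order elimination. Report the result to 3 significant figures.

54.7 mg

The CYP3A4 pathway (41% of clearance) rises to 3.9× activity: 0.41 × 3.9 = 1.599.
Non-CYP routes (59%) are unchanged.
CL_new/CL_old = 1.599 + 0.59 = 2.189.
Css,avg = (dose rate)/CL, so holding Css fixed requires dose ∝ CL: 25 × 2.189 = 54.7 mg.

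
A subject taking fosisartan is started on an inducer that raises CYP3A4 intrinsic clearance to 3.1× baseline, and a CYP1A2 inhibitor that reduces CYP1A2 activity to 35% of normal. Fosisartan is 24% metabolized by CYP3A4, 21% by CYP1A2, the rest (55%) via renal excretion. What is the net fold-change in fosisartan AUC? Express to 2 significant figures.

The CYP3A4 pathway (24% of clearance) rises to 3.1× activity: 0.24 × 3.1 = 0.744.
The CYP1A2 pathway (21% of clearance) is reduced to 0.35× activity: 0.21 × 0.35 = 0.0735.
The remaining 55% of clearance is unaffected.
New clearance relative to baseline: 0.744 + 0.0735 + 0.55 = 1.3675.
Because AUC varies inversely with clearance, the combined effect is 1 / 1.3675 = 0.73.

0.73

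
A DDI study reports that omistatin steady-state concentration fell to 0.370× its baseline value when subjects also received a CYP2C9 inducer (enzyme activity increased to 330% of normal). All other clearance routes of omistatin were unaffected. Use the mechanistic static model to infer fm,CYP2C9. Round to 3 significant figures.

0.740

CL'/CL = 1 / 0.370 = 2.703
3.3·fm + (1 − fm) = 2.703
fm = (2.703 − 1) / (3.3 − 1) = 0.740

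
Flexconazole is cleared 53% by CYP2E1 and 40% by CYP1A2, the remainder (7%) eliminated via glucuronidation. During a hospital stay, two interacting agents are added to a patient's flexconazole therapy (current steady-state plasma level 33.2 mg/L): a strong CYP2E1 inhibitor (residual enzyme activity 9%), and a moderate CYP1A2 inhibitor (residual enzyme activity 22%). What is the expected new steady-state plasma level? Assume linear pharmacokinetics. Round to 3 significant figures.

CYP2E1: 0.53 × 0.09 = 0.0477
CYP1A2: 0.4 × 0.22 = 0.088
Other: 0.07 (unchanged)
CL_new/CL_old = 0.0477 + 0.088 + 0.07 = 0.2057.
Dividing the baseline by the relative clearance: 33.2 / 0.2057 = 161 mg/L.

161 mg/L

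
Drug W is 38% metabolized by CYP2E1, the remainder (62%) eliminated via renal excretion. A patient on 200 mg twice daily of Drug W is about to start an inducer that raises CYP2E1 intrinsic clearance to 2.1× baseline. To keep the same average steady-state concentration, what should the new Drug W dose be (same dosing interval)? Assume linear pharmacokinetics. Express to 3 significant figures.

The CYP2E1 pathway (38% of clearance) is boosted to 2.1× activity: 0.38 × 2.1 = 0.798.
The remaining 62% of clearance is unaffected.
New clearance relative to baseline: 0.798 + 0.62 = 1.418.
Css,avg = (dose rate)/CL, so holding Css fixed requires dose ∝ CL: 200 × 1.418 = 284 mg.

284 mg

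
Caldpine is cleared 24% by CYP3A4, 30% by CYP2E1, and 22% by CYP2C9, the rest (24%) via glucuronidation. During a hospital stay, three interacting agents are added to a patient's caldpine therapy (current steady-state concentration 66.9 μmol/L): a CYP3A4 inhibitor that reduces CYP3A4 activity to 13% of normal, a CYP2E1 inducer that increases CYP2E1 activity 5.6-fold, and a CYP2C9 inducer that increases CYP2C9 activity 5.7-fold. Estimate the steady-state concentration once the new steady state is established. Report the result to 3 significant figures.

The CYP3A4 pathway (24% of clearance) falls to 0.13× activity: 0.24 × 0.13 = 0.0312.
The CYP2E1 pathway (30% of clearance) increases to 5.6× activity: 0.3 × 5.6 = 1.68.
The CYP2C9 pathway (22% of clearance) rises to 5.7× activity: 0.22 × 5.7 = 1.254.
Non-CYP routes (24%) are unchanged.
Relative clearance = 0.0312 + 1.68 + 1.254 + 0.24 = 3.2052.
Dividing the baseline by the relative clearance: 66.9 / 3.2052 = 20.9 μmol/L.

20.9 μmol/L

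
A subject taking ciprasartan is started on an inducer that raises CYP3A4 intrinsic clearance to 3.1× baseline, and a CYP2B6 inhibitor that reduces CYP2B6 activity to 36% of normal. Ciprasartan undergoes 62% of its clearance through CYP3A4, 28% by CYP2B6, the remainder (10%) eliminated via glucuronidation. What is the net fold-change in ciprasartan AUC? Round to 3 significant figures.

The CYP3A4 pathway (62% of clearance) rises to 3.1× activity: 0.62 × 3.1 = 1.922.
The CYP2B6 pathway (28% of clearance) falls to 0.36× activity: 0.28 × 0.36 = 0.1008.
The remaining 10% of clearance is unaffected.
New clearance relative to baseline: 1.922 + 0.1008 + 0.1 = 2.1228.
Net AUC ratio = 1 / 2.1228 = 0.471.

0.471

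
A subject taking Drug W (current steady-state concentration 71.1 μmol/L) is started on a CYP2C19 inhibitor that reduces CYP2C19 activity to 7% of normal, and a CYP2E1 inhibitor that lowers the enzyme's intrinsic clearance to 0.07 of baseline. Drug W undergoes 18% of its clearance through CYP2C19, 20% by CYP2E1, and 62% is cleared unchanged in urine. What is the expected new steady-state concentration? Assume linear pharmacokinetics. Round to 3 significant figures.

110 μmol/L

The CYP2C19 pathway (18% of clearance) drops to 0.07× activity: 0.18 × 0.07 = 0.0126.
The CYP2E1 pathway (20% of clearance) drops to 0.07× activity: 0.2 × 0.07 = 0.014.
Non-CYP routes (62%) are unchanged.
CL_new/CL_old = 0.0126 + 0.014 + 0.62 = 0.6466.
Steady-state concentration ∝ 1/CL: new value = 71.1 / 0.6466 = 110 μmol/L.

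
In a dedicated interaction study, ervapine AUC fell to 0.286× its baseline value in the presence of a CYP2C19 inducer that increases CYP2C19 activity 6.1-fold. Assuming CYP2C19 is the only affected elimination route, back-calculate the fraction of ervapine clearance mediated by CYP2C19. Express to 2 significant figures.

0.49

CL'/CL = 1 / 0.286 = 3.497
6.1·fm + (1 − fm) = 3.497
fm = (3.497 − 1) / (6.1 − 1) = 0.49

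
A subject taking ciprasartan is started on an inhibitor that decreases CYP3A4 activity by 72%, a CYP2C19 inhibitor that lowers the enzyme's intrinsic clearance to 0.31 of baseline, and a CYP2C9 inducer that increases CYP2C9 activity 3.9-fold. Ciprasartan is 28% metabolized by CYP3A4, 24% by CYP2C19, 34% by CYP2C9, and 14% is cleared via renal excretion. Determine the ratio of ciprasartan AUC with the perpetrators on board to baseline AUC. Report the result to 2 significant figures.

0.62

The CYP3A4 pathway (28% of clearance) drops to 0.28× activity: 0.28 × 0.28 = 0.0784.
The CYP2C19 pathway (24% of clearance) drops to 0.31× activity: 0.24 × 0.31 = 0.0744.
The CYP2C9 pathway (34% of clearance) rises to 3.9× activity: 0.34 × 3.9 = 1.326.
The remaining 14% of clearance is unaffected.
CL_new/CL_old = 0.0784 + 0.0744 + 1.326 + 0.14 = 1.6188.
Because AUC varies inversely with clearance, the combined effect is 1 / 1.6188 = 0.62.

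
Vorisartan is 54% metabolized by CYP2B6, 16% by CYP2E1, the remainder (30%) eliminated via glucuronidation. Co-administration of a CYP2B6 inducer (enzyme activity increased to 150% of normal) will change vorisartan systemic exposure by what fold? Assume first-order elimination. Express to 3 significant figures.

The CYP2B6 pathway (54% of clearance) increases to 1.5× activity: 0.54 × 1.5 = 0.81.
CYP2E1 (16%) and the residual 30% are unaffected.
CL_new/CL_old = 0.81 + 0.16 + 0.3 = 1.27.
Since systemic exposure ∝ 1/CL, the ratio is 1 / 1.27 = 0.787.

0.787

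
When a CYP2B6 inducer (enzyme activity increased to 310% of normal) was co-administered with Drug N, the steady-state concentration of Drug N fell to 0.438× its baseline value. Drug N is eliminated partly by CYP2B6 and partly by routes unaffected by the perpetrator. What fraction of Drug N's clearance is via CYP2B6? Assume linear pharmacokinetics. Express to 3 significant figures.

CL'/CL = 1 / 0.438 = 2.283
3.1·fm + (1 − fm) = 2.283
fm = (2.283 − 1) / (3.1 − 1) = 0.611

0.611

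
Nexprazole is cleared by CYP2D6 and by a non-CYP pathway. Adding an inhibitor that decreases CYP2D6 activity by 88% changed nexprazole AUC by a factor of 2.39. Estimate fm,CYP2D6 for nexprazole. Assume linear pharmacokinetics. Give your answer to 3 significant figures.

CL'/CL = 1 / 2.39 = 0.4184
0.12·fm + (1 − fm) = 0.4184
fm = (0.4184 − 1) / (0.12 − 1) = 0.661

0.661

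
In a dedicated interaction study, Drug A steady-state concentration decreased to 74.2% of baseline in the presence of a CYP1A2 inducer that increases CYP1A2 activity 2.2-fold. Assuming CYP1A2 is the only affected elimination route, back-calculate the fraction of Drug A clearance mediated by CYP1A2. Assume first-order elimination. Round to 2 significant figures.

Write x for the fraction cleared via CYP1A2. The observed steady-state concentration change means clearance rose to 1/0.742 = 1.348 of baseline.
Only the CYP1A2 route changed, so 1.348 = x·2.2 + (1 − x), giving x = 0.29.

0.29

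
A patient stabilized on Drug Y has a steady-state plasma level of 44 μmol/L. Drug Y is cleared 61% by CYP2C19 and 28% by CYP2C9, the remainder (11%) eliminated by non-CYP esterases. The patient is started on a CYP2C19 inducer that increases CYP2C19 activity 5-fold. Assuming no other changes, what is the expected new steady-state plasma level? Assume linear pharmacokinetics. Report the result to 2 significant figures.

CYP2C19: 0.61 × 5 = 3.05
CYP2C9: 0.28 (unchanged)
Other: 0.11 (unchanged)
Relative clearance = 3.05 + 0.28 + 0.11 = 3.44.
New steady-state plasma level = baseline ÷ relative clearance = 44 / 3.44 = 13 μmol/L.

13 μmol/L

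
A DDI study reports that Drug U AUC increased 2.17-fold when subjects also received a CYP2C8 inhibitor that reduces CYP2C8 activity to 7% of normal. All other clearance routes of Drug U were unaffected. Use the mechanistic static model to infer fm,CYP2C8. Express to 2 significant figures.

0.58

CL'/CL = 1 / 2.17 = 0.4608
0.07·fm + (1 − fm) = 0.4608
fm = (0.4608 − 1) / (0.07 − 1) = 0.58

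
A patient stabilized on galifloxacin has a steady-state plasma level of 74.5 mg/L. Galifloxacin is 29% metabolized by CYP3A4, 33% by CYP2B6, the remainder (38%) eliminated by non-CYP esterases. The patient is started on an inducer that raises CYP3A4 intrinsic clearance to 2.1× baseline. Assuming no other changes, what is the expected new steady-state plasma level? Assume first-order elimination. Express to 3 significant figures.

CYP3A4: 0.29 × 2.1 = 0.609
CYP2B6: 0.33 (unchanged)
Other: 0.38 (unchanged)
New clearance relative to baseline: 0.609 + 0.33 + 0.38 = 1.319.
Steady-state plasma level ∝ 1/CL, so new value = 74.5 / 1.319 = 56.5 mg/L.

56.5 mg/L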